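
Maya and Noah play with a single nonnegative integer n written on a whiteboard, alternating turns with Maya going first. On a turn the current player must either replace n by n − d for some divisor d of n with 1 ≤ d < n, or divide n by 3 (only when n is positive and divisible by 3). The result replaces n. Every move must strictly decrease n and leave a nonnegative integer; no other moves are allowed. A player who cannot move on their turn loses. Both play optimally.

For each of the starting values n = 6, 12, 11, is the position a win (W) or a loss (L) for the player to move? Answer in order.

Build the W/L table. Terminal = L. A non-terminal position is W if it has a move to some L; otherwise it is L.
n=0: no move → L
n=1: no move → L
n=2: W (go to 1, an L position)
n=3: W (go to 1, an L position)
n=4: L (options 2(W), 3(W) are all W)
n=5: W (go to 4, an L position)
n=6: W (go to 4, an L position)
n=7: L (sole option 6(W) is W)
n=8: W (go to 4, an L position)
n=9: L (options 3(W), 6(W), 8(W) are all W)
n=10: W (go to 9, an L position)
n=11: L (sole option 10(W) is W)
n=12: W (go to 4, an L position)

6: W, 12: W, 11: L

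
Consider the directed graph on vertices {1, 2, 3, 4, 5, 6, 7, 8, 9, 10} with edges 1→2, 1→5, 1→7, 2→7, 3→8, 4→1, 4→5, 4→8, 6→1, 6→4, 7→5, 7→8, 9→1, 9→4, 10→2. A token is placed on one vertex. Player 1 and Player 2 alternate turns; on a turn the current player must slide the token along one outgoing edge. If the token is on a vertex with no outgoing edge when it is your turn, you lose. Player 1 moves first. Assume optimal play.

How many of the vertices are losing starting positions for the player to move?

Label each position W (a win for the player to move) or L (a loss). A position with no legal move is L; any other position is W exactly when some move reaches an L, and L when every move reaches a W.
Every edge goes from a vertex to one that appears earlier in the order 8, 5, 7, 2, 1, 10, 4, 9, 3, 6, so processing vertices in that order labels each vertex after all of its successors.
8: no outgoing edge → L
5: no outgoing edge → L
7: can move to 5, which is L ⇒ W
2: the only move is to 7(W), a W ⇒ L
1: can move to 2, which is L ⇒ W
10: can move to 2, which is L ⇒ W
4: can move to 5, which is L ⇒ W
9: moves to 4(W), 1(W); every one is W ⇒ L
3: can move to 8, which is L ⇒ W
6: moves to 4(W), 1(W); every one is W ⇒ L
The L vertices are 2, 5, 6, 8, 9; that is 5 in all.

5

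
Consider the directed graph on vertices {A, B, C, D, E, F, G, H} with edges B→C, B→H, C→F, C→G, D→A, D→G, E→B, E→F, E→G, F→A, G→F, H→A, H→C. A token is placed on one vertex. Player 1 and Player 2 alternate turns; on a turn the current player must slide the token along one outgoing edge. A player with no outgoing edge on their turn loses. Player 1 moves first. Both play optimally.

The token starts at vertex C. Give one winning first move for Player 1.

Positions with no move are L. A position that does have a move is losing for the player to move precisely when every available move leads to a winning position for the opponent. Fill in the labels:
Every edge goes from a vertex to one that appears earlier in the order A, F, G, C, H, B, E, D, so processing vertices in that order labels each vertex after all of its successors.
A: no outgoing edge → L
F: reaches L-position A → W
G: only reaches F(W), which is W → L
C: reaches L-position G → W
H: reaches L-position A → W
B: only reaches H(W), C(W), all W → L
E: reaches L-position B → W
D: reaches L-position G → W
From C, the L positions reachable in one move are: G.

Move to G.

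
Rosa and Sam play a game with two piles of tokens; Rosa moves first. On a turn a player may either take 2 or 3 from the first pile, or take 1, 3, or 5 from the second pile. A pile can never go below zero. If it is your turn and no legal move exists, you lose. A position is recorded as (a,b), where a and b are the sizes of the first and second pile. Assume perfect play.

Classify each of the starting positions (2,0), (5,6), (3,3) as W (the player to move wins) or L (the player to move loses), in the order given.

Positions with no move are L. A position that does have a move is losing for the player to move precisely when every available move leads to a winning position for the opponent. Fill in the labels:
No move ever increases a pile, so every position that can arise here has a ≤ 5 and b ≤ 6; it is enough to label the cells with 0 ≤ a ≤ 5 and 0 ≤ b ≤ 6.
Every move lowers a or b (never raises either), so fill the grid row by row in increasing a, and left to right within a row: each cell's successors are then already labelled.
      b=0  b=1  b=2  b=3  b=4  b=5  b=6
a=0:    L    W    L    W    L    W    L
a=1:    L    W    L    W    L    W    L
a=2:    W    L    W    L    W    L    W
a=3:    W    L    W    L    W    L    W
a=4:    W    W    W    W    W    W    W
a=5:    L    W    L    W    L    W    L
Cells with no legal move (terminal, hence L): (0,0), (1,0).
The remaining L cells, each justified by listing all of its moves:
(0,2): →(0,1)(W) only, which is W, so L
(0,4): →(0,3)(W), (0,1)(W) — all W, so L
(0,6): →(0,5)(W), (0,3)(W), (0,1)(W) — all W, so L
(1,2): →(1,1)(W) only, which is W, so L
(1,4): →(1,3)(W), (1,1)(W) — all W, so L
(1,6): →(1,5)(W), (1,3)(W), (1,1)(W) — all W, so L
(2,1): →(0,1)(W), (2,0)(W) — all W, so L
(2,3): →(0,3)(W), (2,2)(W), (2,0)(W) — all W, so L
(2,5): →(0,5)(W), (2,4)(W), (2,2)(W), (2,0)(W) — all W, so L
(3,1): →(1,1)(W), (0,1)(W), (3,0)(W) — all W, so L
(3,3): →(1,3)(W), (0,3)(W), (3,2)(W), (3,0)(W) — all W, so L
(3,5): →(1,5)(W), (0,5)(W), (3,4)(W), (3,2)(W), (3,0)(W) — all W, so L
(5,0): →(3,0)(W), (2,0)(W) — all W, so L
(5,2): →(3,2)(W), (2,2)(W), (5,1)(W) — all W, so L
(5,4): →(3,4)(W), (2,4)(W), (5,3)(W), (5,1)(W) — all W, so L
(5,6): →(3,6)(W), (2,6)(W), (5,5)(W), (5,3)(W), (5,1)(W) — all W, so L
Every other cell has at least one move into one of the L cells above, so it is W.
(2,0): the move to (0,0) reaches an L cell, so W
(5,6): one of the L cells justified above, so L
(3,3): one of the L cells justified above, so L

(2,0): W, (5,6): L, (3,3): L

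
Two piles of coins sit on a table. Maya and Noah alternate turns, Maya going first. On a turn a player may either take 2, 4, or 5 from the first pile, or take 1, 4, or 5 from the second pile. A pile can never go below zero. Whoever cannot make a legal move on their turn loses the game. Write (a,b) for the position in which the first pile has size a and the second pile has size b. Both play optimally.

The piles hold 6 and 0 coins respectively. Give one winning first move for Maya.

Classify positions by backward induction: terminal positions (no move available) are L. From any other position, the mover wins iff some move reaches an L.
No move ever increases a pile, so every position that can arise here has a ≤ 6 and b ≤ 0; it is enough to label the cells with 0 ≤ a ≤ 6 and 0 ≤ b ≤ 0.
Every move lowers a or b (never raises either), so fill the grid row by row in increasing a, and left to right within a row: each cell's successors are then already labelled.
      b=0
a=0:    L
a=1:    L
a=2:    W
a=3:    W
a=4:    W
a=5:    W
a=6:    W
Cells with no legal move (terminal, hence L): (0,0), (1,0).
Every other cell has at least one move into one of the L cells above, so it is W.
From (6,0), the L positions reachable in one move are: (1,0).

Move to (1,0).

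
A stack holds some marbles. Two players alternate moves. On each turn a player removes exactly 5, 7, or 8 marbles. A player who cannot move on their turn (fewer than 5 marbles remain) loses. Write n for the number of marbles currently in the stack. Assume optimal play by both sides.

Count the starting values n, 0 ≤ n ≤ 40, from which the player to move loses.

Build the W/L table. Terminal = L. A non-terminal position is W if it has a move to some L; otherwise it is L.
n=0: no move → L
n=1: no move → L
n=2: no move → L
n=3: no move → L
n=4: no move → L
n=5: →0(L), so W
n=6: →1(L), so W
n=7: →2(L), so W
n=8: →3(L), so W
n=9: →4(L), so W
n=10: →3(L), so W
n=11: →4(L), so W
n=12: →4(L), so W
n=13: →8(W), 6(W), 5(W) — all W, so L
n=14: →9(W), 7(W), 6(W) — all W, so L
n=15: →10(W), 8(W), 7(W) — all W, so L
n=16: →11(W), 9(W), 8(W) — all W, so L
n=17: →12(W), 10(W), 9(W) — all W, so L
n=18: →13(L), so W
n=19: →14(L), so W
n=20: →15(L), so W
n=21: →16(L), so W
n=22: →17(L), so W
n=23: →16(L), so W
n=24: →17(L), so W
n=25: →17(L), so W
n=26: →21(W), 19(W), 18(W) — all W, so L
n=27: →22(W), 20(W), 19(W) — all W, so L
n=28: →23(W), 21(W), 20(W) — all W, so L
n=29: →24(W), 22(W), 21(W) — all W, so L
n=30: →25(W), 23(W), 22(W) — all W, so L
n=31: →26(L), so W
n=32: →27(L), so W
n=33: →28(L), so W
n=34: →29(L), so W
n=35: →30(L), so W
n=36: →29(L), so W
n=37: →30(L), so W
n=38: →30(L), so W
n=39: →34(W), 32(W), 31(W) — all W, so L
n=40: →35(W), 33(W), 32(W) — all W, so L
L entries with 0 ≤ n ≤ 40: n = 0, 1, 2, 3, 4, 13, 14, 15, 16, 17, 26, 27, 28, 29, 30, 39, 40; that makes 17.

17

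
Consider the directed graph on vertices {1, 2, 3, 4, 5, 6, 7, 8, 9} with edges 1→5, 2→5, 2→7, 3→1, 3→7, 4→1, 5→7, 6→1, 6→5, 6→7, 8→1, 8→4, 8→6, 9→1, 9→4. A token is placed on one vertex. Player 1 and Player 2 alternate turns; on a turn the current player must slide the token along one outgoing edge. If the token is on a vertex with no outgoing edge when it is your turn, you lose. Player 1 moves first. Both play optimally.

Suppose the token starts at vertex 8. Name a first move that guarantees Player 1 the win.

Move to 1.

Use the standard recursion: the mover loses at a terminal position; elsewhere, the mover wins exactly when some move hands the opponent an L position.
Every edge goes from a vertex to one that appears earlier in the order 7, 5, 1, 6, 2, 4, 9, 8, 3, so processing vertices in that order labels each vertex after all of its successors.
7: no outgoing edge → L
5: can move to 7, which is L ⇒ W
1: the only move is to 5(W), a W ⇒ L
6: can move to 1, which is L ⇒ W
2: can move to 7, which is L ⇒ W
4: can move to 1, which is L ⇒ W
9: can move to 1, which is L ⇒ W
8: can move to 1, which is L ⇒ W
3: can move to 1, which is L ⇒ W
From 8, the L positions reachable in one move are: 1.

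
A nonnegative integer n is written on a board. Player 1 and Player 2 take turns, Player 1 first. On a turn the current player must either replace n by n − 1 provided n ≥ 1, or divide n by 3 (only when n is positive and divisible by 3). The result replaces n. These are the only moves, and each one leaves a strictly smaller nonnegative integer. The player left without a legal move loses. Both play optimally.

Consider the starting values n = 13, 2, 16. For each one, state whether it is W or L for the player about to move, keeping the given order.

13: L, 2: L, 16: W

Build the W/L table. Terminal = L. A non-terminal position is W if it has a move to some L; otherwise it is L.
n=0: no move → L
n=1: →0(L), so W
n=2: →1(W) only, which is W, so L
n=3: →2(L), so W
n=4: →3(W) only, which is W, so L
n=5: →4(L), so W
n=6: →2(L), so W
n=7: →6(W) only, which is W, so L
n=8: →7(L), so W
n=9: →3(W), 8(W) — all W, so L
n=10: →9(L), so W
n=11: →10(W) only, which is W, so L
n=12: →4(L), so W
n=13: →12(W) only, which is W, so L
n=14: →13(L), so W
n=15: →5(W), 14(W) — all W, so L
n=16: →15(L), so W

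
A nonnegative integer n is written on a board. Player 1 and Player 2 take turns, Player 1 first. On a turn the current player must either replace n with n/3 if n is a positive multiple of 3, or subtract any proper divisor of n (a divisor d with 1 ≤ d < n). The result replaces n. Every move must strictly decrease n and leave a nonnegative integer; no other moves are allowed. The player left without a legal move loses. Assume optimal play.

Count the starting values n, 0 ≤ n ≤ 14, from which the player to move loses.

Compute win/loss labels from the base case upward. A position with no move is L. Any other position is W if it can reach an L in one move, else L.
n=0: no move → L
n=1: no move → L
n=2: W (go to 1, an L position)
n=3: W (go to 1, an L position)
n=4: L (options 2(W), 3(W) are all W)
n=5: W (go to 4, an L position)
n=6: W (go to 4, an L position)
n=7: L (sole option 6(W) is W)
n=8: W (go to 4, an L position)
n=9: L (options 3(W), 6(W), 8(W) are all W)
n=10: W (go to 9, an L position)
n=11: L (sole option 10(W) is W)
n=12: W (go to 4, an L position)
n=13: L (sole option 12(W) is W)
n=14: W (go to 7, an L position)
L entries with 0 ≤ n ≤ 14: n = 0, 1, 4, 7, 9, 11, 13; that makes 7.

7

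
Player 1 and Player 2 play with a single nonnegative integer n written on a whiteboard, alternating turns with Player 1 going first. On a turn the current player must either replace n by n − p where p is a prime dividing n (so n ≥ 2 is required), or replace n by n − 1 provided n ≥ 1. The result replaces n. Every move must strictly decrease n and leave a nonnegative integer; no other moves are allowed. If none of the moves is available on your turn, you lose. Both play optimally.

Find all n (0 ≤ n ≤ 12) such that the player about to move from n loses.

0, 4, 8, 12

Positions with no move are L. A position that does have a move is losing for the player to move precisely when every available move leads to a winning position for the opponent. Fill in the labels:
n=0: no move → L
n=1: can move to 0, which is L ⇒ W
n=2: can move to 0, which is L ⇒ W
n=3: can move to 0, which is L ⇒ W
n=4: moves to 2(W), 3(W); every one is W ⇒ L
n=5: can move to 0, which is L ⇒ W
n=6: can move to 4, which is L ⇒ W
n=7: can move to 0, which is L ⇒ W
n=8: moves to 6(W), 7(W); every one is W ⇒ L
n=9: can move to 8, which is L ⇒ W
n=10: can move to 8, which is L ⇒ W
n=11: can move to 0, which is L ⇒ W
n=12: moves to 9(W), 10(W), 11(W); every one is W ⇒ L
The losing starting values of n are exactly the entries labelled L in this table (4 of them).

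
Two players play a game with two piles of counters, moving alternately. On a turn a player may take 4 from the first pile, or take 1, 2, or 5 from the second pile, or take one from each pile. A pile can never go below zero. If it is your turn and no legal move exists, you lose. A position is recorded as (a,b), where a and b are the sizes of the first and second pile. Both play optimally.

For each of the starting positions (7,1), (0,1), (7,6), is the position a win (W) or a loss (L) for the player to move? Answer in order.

Positions with no move are L. A position that does have a move is losing for the player to move precisely when every available move leads to a winning position for the opponent. Fill in the labels:
No move ever increases a pile, so every position that can arise here has a ≤ 7 and b ≤ 6; it is enough to label the cells with 0 ≤ a ≤ 7 and 0 ≤ b ≤ 6.
Every move lowers a or b (never raises either), so fill the grid row by row in increasing a, and left to right within a row: each cell's successors are then already labelled.
      b=0  b=1  b=2  b=3  b=4  b=5  b=6
a=0:    L    W    W    L    W    W    L
a=1:    L    W    W    L    W    W    L
a=2:    L    W    W    L    W    W    L
a=3:    L    W    W    L    W    W    L
a=4:    W    W    L    W    W    L    W
a=5:    W    L    W    W    L    W    W
a=6:    W    L    W    W    L    W    W
a=7:    W    L    W    W    L    W    W
Cells with no legal move (terminal, hence L): (0,0), (1,0), (2,0), (3,0).
The remaining L cells, each justified by listing all of its moves:
(0,3): →(0,2)(W), (0,1)(W) — all W, so L
(0,6): →(0,5)(W), (0,4)(W), (0,1)(W) — all W, so L
(1,3): →(1,2)(W), (1,1)(W), (0,2)(W) — all W, so L
(1,6): →(1,5)(W), (1,4)(W), (1,1)(W), (0,5)(W) — all W, so L
(2,3): →(2,2)(W), (2,1)(W), (1,2)(W) — all W, so L
(2,6): →(2,5)(W), (2,4)(W), (2,1)(W), (1,5)(W) — all W, so L
(3,3): →(3,2)(W), (3,1)(W), (2,2)(W) — all W, so L
(3,6): →(3,5)(W), (3,4)(W), (3,1)(W), (2,5)(W) — all W, so L
(4,2): →(0,2)(W), (4,1)(W), (4,0)(W), (3,1)(W) — all W, so L
(4,5): →(0,5)(W), (4,4)(W), (4,3)(W), (4,0)(W), (3,4)(W) — all W, so L
(5,1): →(1,1)(W), (5,0)(W), (4,0)(W) — all W, so L
(5,4): →(1,4)(W), (5,3)(W), (5,2)(W), (4,3)(W) — all W, so L
(6,1): →(2,1)(W), (6,0)(W), (5,0)(W) — all W, so L
(6,4): →(2,4)(W), (6,3)(W), (6,2)(W), (5,3)(W) — all W, so L
(7,1): →(3,1)(W), (7,0)(W), (6,0)(W) — all W, so L
(7,4): →(3,4)(W), (7,3)(W), (7,2)(W), (6,3)(W) — all W, so L
Every other cell has at least one move into one of the L cells above, so it is W.
(7,1): one of the L cells justified above, so L
(0,1): the move to (0,0) reaches an L cell, so W
(7,6): the move to (3,6) reaches an L cell, so W

(7,1): L, (0,1): W, (7,6): W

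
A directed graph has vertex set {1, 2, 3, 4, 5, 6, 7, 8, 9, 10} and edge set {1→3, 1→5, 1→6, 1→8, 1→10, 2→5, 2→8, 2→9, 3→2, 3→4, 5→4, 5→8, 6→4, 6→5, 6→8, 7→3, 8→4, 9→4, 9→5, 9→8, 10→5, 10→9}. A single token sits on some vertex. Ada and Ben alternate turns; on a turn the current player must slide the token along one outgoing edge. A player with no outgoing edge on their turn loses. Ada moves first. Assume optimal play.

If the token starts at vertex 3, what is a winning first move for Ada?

Work bottom-up. With no move the player to move loses. Otherwise the position is W if at least one move leads to an L position for the opponent, and L if every move leads to a W.
Every edge goes from a vertex to one that appears earlier in the order 4, 8, 5, 9, 6, 2, 3, 7, 10, 1, so processing vertices in that order labels each vertex after all of its successors.
4: no outgoing edge → L
8: →4(L), so W
5: →4(L), so W
9: →4(L), so W
6: →4(L), so W
2: →9(W), 5(W), 8(W) — all W, so L
3: →2(L), so W
7: →3(W) only, which is W, so L
10: →9(W), 5(W) — all W, so L
1: →10(L), so W
From 3, the L positions reachable in one move are: 2, 4. Any move reaching one of these is winning.

Move to 2.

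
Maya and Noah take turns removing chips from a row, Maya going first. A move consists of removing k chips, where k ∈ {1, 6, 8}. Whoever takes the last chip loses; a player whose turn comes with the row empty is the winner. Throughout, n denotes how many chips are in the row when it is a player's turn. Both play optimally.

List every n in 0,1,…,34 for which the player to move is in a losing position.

1, 3, 5, 8, 10, 12, 15, 17, 19, 22, 24, 26, 29, 31, 33

Classify positions by backward induction: terminal positions (no move available) are W. From any other position, the mover wins iff some move reaches an L.
n=0: no move; the opponent has just taken the last chip and therefore loses → W
n=1: →0(W) only, which is W, so L
n=2: →1(L), so W
n=3: →2(W) only, which is W, so L
n=4: →3(L), so W
n=5: →4(W) only, which is W, so L
n=6: →5(L), so W
n=7: →1(L), so W
n=8: →7(W), 2(W), 0(W) — all W, so L
n=9: →8(L), so W
n=10: →9(W), 4(W), 2(W) — all W, so L
n=11: →10(L), so W
n=12: →11(W), 6(W), 4(W) — all W, so L
n=13: →12(L), so W
n=14: →8(L), so W
n=15: →14(W), 9(W), 7(W) — all W, so L
n=16: →15(L), so W
n=17: →16(W), 11(W), 9(W) — all W, so L
n=18: →17(L), so W
n=19: →18(W), 13(W), 11(W) — all W, so L
n=20: →19(L), so W
n=21: →15(L), so W
n=22: →21(W), 16(W), 14(W) — all W, so L
n=23: →22(L), so W
n=24: →23(W), 18(W), 16(W) — all W, so L
n=25: →24(L), so W
n=26: →25(W), 20(W), 18(W) — all W, so L
n=27: →26(L), so W
n=28: →22(L), so W
n=29: →28(W), 23(W), 21(W) — all W, so L
n=30: →29(L), so W
n=31: →30(W), 25(W), 23(W) — all W, so L
n=32: →31(L), so W
n=33: →32(W), 27(W), 25(W) — all W, so L
n=34: →33(L), so W
The losing starting values of n are exactly the entries labelled L in this table (15 of them).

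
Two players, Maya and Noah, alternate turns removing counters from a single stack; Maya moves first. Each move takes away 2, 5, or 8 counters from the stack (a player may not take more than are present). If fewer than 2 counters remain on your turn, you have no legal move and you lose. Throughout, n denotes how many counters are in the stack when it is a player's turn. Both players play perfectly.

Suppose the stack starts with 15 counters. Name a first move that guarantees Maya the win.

Remove 5, leaving 10.

Work bottom-up. With no move the player to move loses. Otherwise the position is W if at least one move leads to an L position for the opponent, and L if every move leads to a W.
n=0: no move → L
n=1: no move → L
n=2: →0(L), so W
n=3: →1(L), so W
n=4: →2(W) only, which is W, so L
n=5: →0(L), so W
n=6: →4(L), so W
n=7: →5(W), 2(W) — all W, so L
n=8: →0(L), so W
n=9: →7(L), so W
n=10: →8(W), 5(W), 2(W) — all W, so L
n=11: →9(W), 6(W), 3(W) — all W, so L
n=12: →10(L), so W
n=13: →11(L), so W
n=14: →12(W), 9(W), 6(W) — all W, so L
n=15: →10(L), so W
From 15, the L positions reachable in one move are: 10, 7. Any move reaching one of these is winning.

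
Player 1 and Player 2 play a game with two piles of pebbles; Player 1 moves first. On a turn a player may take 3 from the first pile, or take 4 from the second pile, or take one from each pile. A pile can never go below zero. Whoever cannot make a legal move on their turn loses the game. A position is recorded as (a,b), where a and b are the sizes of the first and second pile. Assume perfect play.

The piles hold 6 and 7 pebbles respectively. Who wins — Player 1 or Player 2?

Player 1 wins.

Compute win/loss labels from the base case upward. A position with no move is L. Any other position is W if it can reach an L in one move, else L.
No move ever increases a pile, so every position that can arise here has a ≤ 6 and b ≤ 7; it is enough to label the cells with 0 ≤ a ≤ 6 and 0 ≤ b ≤ 7.
Every move lowers a or b (never raises either), so fill the grid row by row in increasing a, and left to right within a row: each cell's successors are then already labelled.
      b=0  b=1  b=2  b=3  b=4  b=5  b=6  b=7
a=0:    L    L    L    L    W    W    W    W
a=1:    L    W    W    W    W    L    L    L
a=2:    L    W    L    L    W    L    W    W
a=3:    W    W    W    W    W    L    W    L
a=4:    W    L    L    L    L    W    W    W
a=5:    W    L    W    W    W    W    L    L
a=6:    L    L    W    L    W    W    L    W
Cells with no legal move (terminal, hence L): (0,0), (0,1), (0,2), (0,3), (1,0), (2,0).
The remaining L cells, each justified by listing all of its moves:
(1,5): L (options (1,1)(W), (0,4)(W) are all W)
(1,6): L (options (1,2)(W), (0,5)(W) are all W)
(1,7): L (options (1,3)(W), (0,6)(W) are all W)
(2,2): L (sole option (1,1)(W) is W)
(2,3): L (sole option (1,2)(W) is W)
(2,5): L (options (2,1)(W), (1,4)(W) are all W)
(3,5): L (options (0,5)(W), (3,1)(W), (2,4)(W) are all W)
(3,7): L (options (0,7)(W), (3,3)(W), (2,6)(W) are all W)
(4,1): L (options (1,1)(W), (3,0)(W) are all W)
(4,2): L (options (1,2)(W), (3,1)(W) are all W)
(4,3): L (options (1,3)(W), (3,2)(W) are all W)
(4,4): L (options (1,4)(W), (4,0)(W), (3,3)(W) are all W)
(5,1): L (options (2,1)(W), (4,0)(W) are all W)
(5,6): L (options (2,6)(W), (5,2)(W), (4,5)(W) are all W)
(5,7): L (options (2,7)(W), (5,3)(W), (4,6)(W) are all W)
(6,0): L (sole option (3,0)(W) is W)
(6,1): L (options (3,1)(W), (5,0)(W) are all W)
(6,3): L (options (3,3)(W), (5,2)(W) are all W)
(6,6): L (options (3,6)(W), (6,2)(W), (5,5)(W) are all W)
Every other cell has at least one move into one of the L cells above, so it is W.
From (6,7) Player 1 can move to (3,7), reaching an L position.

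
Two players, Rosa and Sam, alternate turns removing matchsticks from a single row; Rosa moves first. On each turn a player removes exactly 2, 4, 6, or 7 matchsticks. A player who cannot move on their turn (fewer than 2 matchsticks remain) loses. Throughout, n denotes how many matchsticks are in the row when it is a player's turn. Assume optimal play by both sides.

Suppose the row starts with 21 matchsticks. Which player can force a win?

Classify positions by backward induction: terminal positions (no move available) are L. From any other position, the mover wins iff some move reaches an L.
n=0: no move → L
n=1: no move → L
n=2: →0(L), so W
n=3: →1(L), so W
n=4: →0(L), so W
n=5: →1(L), so W
n=6: →0(L), so W
n=7: →1(L), so W
n=8: →1(L), so W
n=9: →7(W), 5(W), 3(W), 2(W) — all W, so L
n=10: →8(W), 6(W), 4(W), 3(W) — all W, so L
n=11: →9(L), so W
n=12: →10(L), so W
n=13: →9(L), so W
n=14: →10(L), so W
n=15: →9(L), so W
n=16: →10(L), so W
n=17: →10(L), so W
n=18: →16(W), 14(W), 12(W), 11(W) — all W, so L
n=19: →17(W), 15(W), 13(W), 12(W) — all W, so L
n=20: →18(L), so W
n=21: →19(L), so W
The starting position 21 is W: Rosa should remove 2, leaving 19, handing over an L position.

Rosa wins.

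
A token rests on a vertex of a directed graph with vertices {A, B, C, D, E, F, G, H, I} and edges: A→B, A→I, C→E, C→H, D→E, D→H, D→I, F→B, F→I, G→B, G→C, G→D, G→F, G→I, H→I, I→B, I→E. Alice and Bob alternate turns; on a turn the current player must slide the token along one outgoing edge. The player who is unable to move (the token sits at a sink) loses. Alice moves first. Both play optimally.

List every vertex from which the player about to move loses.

Work bottom-up. With no move the player to move loses. Otherwise the position is W if at least one move leads to an L position for the opponent, and L if every move leads to a W.
Every edge goes from a vertex to one that appears earlier in the order E, B, I, H, D, C, A, F, G, so processing vertices in that order labels each vertex after all of its successors.
E: no outgoing edge → L
B: no outgoing edge → L
I: →B(L), so W
H: →I(W) only, which is W, so L
D: →H(L), so W
C: →H(L), so W
A: →B(L), so W
F: →B(L), so W
G: →B(L), so W
Reading off the rows marked L gives the requested list; there are 3 such vertices.

B, E, H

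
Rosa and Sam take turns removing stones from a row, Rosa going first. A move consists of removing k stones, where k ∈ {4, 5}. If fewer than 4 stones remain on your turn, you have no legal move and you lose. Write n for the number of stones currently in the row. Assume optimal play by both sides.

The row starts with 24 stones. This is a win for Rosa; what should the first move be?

Use the standard recursion: the mover loses at a terminal position; elsewhere, the mover wins exactly when some move hands the opponent an L position.
n=0: no move → L
n=1: no move → L
n=2: no move → L
n=3: no move → L
n=4: W (go to 0, an L position)
n=5: W (go to 1, an L position)
n=6: W (go to 2, an L position)
n=7: W (go to 3, an L position)
n=8: W (go to 3, an L position)
n=9: L (options 5(W), 4(W) are all W)
n=10: L (options 6(W), 5(W) are all W)
n=11: L (options 7(W), 6(W) are all W)
n=12: L (options 8(W), 7(W) are all W)
n=13: W (go to 9, an L position)
n=14: W (go to 10, an L position)
n=15: W (go to 11, an L position)
n=16: W (go to 12, an L position)
n=17: W (go to 12, an L position)
n=18: L (options 14(W), 13(W) are all W)
n=19: L (options 15(W), 14(W) are all W)
n=20: L (options 16(W), 15(W) are all W)
n=21: L (options 17(W), 16(W) are all W)
n=22: W (go to 18, an L position)
n=23: W (go to 19, an L position)
n=24: W (go to 20, an L position)
From 24, the L positions reachable in one move are: 20, 19. Any move reaching one of these is winning.

Remove 4, leaving 20.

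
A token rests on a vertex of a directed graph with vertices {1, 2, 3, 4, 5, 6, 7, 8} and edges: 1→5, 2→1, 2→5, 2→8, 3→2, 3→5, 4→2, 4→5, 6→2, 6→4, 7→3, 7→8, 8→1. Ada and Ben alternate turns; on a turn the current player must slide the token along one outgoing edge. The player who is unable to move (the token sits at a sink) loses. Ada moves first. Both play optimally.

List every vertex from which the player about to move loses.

Compute win/loss labels from the base case upward. A position with no move is L. Any other position is W if it can reach an L in one move, else L.
Every edge goes from a vertex to one that appears earlier in the order 5, 1, 8, 2, 3, 7, 4, 6, so processing vertices in that order labels each vertex after all of its successors.
5: no outgoing edge → L
1: W (go to 5, an L position)
8: L (sole option 1(W) is W)
2: W (go to 8, an L position)
3: W (go to 5, an L position)
7: W (go to 8, an L position)
4: W (go to 5, an L position)
6: L (options 4(W), 2(W) are all W)
Reading off the rows marked L gives the requested list; there are 3 such vertices.

5, 6, 8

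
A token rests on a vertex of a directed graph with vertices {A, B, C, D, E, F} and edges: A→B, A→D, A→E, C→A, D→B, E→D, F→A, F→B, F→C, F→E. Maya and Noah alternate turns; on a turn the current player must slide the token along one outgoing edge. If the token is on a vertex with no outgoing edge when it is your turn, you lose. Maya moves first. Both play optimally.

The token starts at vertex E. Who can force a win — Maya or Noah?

Use the standard recursion: the mover loses at a terminal position; elsewhere, the mover wins exactly when some move hands the opponent an L position.
Every edge goes from a vertex to one that appears earlier in the order B, D, E, A, C, F, so processing vertices in that order labels each vertex after all of its successors.
B: no outgoing edge → L
D: W (go to B, an L position)
E: L (sole option D(W) is W)
A: W (go to E, an L position)
C: L (sole option A(W) is W)
F: W (go to C, an L position)
Every move from E reaches a W position, so the mover loses.

Noah wins.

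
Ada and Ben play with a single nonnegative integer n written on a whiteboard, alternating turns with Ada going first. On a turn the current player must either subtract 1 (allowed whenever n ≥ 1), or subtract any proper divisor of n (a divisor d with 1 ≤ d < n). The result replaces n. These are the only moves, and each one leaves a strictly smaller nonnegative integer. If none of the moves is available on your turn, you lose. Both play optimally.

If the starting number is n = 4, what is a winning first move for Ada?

Move to 2.

Use the standard recursion: the mover loses at a terminal position; elsewhere, the mover wins exactly when some move hands the opponent an L position.
n=0: no move → L
n=1: reaches L-position 0 → W
n=2: only reaches 1(W), which is W → L
n=3: reaches L-position 2 → W
n=4: reaches L-position 2 → W
From 4, the L positions reachable in one move are: 2.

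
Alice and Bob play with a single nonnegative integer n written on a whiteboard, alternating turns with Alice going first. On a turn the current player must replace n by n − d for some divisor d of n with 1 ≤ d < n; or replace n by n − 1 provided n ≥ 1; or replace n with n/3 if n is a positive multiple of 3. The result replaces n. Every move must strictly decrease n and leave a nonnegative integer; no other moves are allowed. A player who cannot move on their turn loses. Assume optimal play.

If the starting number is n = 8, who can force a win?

Alice wins.

Build the W/L table. Terminal = L. A non-terminal position is W if it has a move to some L; otherwise it is L.
n=0: no move → L
n=1: reaches L-position 0 → W
n=2: only reaches 1(W), which is W → L
n=3: reaches L-position 2 → W
n=4: reaches L-position 2 → W
n=5: only reaches 4(W), which is W → L
n=6: reaches L-position 2 → W
n=7: only reaches 6(W), which is W → L
n=8: reaches L-position 7 → W
From 8 Alice can move to 7, reaching an L position.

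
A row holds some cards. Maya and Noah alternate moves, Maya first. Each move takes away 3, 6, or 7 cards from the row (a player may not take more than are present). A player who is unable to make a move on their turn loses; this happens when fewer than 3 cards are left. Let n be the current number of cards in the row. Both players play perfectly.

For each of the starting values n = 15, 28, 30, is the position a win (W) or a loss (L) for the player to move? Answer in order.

Compute win/loss labels from the base case upward. A position with no move is L. Any other position is W if it can reach an L in one move, else L.
n=0: no move → L
n=1: no move → L
n=2: no move → L
n=3: →0(L), so W
n=4: →1(L), so W
n=5: →2(L), so W
n=6: →0(L), so W
n=7: →1(L), so W
n=8: →2(L), so W
n=9: →2(L), so W
n=10: →7(W), 4(W), 3(W) — all W, so L
n=11: →8(W), 5(W), 4(W) — all W, so L
n=12: →9(W), 6(W), 5(W) — all W, so L
n=13: →10(L), so W
n=14: →11(L), so W
n=15: →12(L), so W
n=16: →10(L), so W
n=17: →11(L), so W
n=18: →12(L), so W
n=19: →12(L), so W
n=20: →17(W), 14(W), 13(W) — all W, so L
n=21: →18(W), 15(W), 14(W) — all W, so L
n=22: →19(W), 16(W), 15(W) — all W, so L
n=23: →20(L), so W
n=24: →21(L), so W
n=25: →22(L), so W
n=26: →20(L), so W
n=27: →21(L), so W
n=28: →22(L), so W
n=29: →22(L), so W
n=30: →27(W), 24(W), 23(W) — all W, so L

15: W, 28: W, 30: L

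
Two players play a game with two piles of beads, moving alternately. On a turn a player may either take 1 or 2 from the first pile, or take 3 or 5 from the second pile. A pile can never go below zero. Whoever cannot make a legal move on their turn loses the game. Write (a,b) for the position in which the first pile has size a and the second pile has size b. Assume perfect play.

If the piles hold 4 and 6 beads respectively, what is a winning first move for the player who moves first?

Classify positions by backward induction: terminal positions (no move available) are L. From any other position, the mover wins iff some move reaches an L.
No move ever increases a pile, so every position that can arise here has a ≤ 4 and b ≤ 6; it is enough to label the cells with 0 ≤ a ≤ 4 and 0 ≤ b ≤ 6.
Every move lowers a or b (never raises either), so fill the grid row by row in increasing a, and left to right within a row: each cell's successors are then already labelled.
      b=0  b=1  b=2  b=3  b=4  b=5  b=6
a=0:    L    L    L    W    W    W    W
a=1:    W    W    W    L    L    L    W
a=2:    W    W    W    W    W    W    L
a=3:    L    L    L    W    W    W    W
a=4:    W    W    W    L    L    L    W
Cells with no legal move (terminal, hence L): (0,0), (0,1), (0,2).
The remaining L cells, each justified by listing all of its moves:
(1,3): moves to (0,3)(W), (1,0)(W); every one is W ⇒ L
(1,4): moves to (0,4)(W), (1,1)(W); every one is W ⇒ L
(1,5): moves to (0,5)(W), (1,2)(W), (1,0)(W); every one is W ⇒ L
(2,6): moves to (1,6)(W), (0,6)(W), (2,3)(W), (2,1)(W); every one is W ⇒ L
(3,0): moves to (2,0)(W), (1,0)(W); every one is W ⇒ L
(3,1): moves to (2,1)(W), (1,1)(W); every one is W ⇒ L
(3,2): moves to (2,2)(W), (1,2)(W); every one is W ⇒ L
(4,3): moves to (3,3)(W), (2,3)(W), (4,0)(W); every one is W ⇒ L
(4,4): moves to (3,4)(W), (2,4)(W), (4,1)(W); every one is W ⇒ L
(4,5): moves to (3,5)(W), (2,5)(W), (4,2)(W), (4,0)(W); every one is W ⇒ L
Every other cell has at least one move into one of the L cells above, so it is W.
From (4,6), the L positions reachable in one move are: (2,6), (4,3). Any move reaching one of these is winning.

Move to (2,6).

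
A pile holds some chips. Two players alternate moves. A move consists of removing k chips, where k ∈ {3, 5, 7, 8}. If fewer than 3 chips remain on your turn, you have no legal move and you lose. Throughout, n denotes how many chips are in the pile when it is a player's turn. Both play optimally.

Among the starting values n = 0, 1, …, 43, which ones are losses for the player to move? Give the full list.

Build the W/L table. Terminal = L. A non-terminal position is W if it has a move to some L; otherwise it is L.
n=0: no move → L
n=1: no move → L
n=2: no move → L
n=3: →0(L), so W
n=4: →1(L), so W
n=5: →2(L), so W
n=6: →1(L), so W
n=7: →2(L), so W
n=8: →1(L), so W
n=9: →2(L), so W
n=10: →2(L), so W
n=11: →8(W), 6(W), 4(W), 3(W) — all W, so L
n=12: →9(W), 7(W), 5(W), 4(W) — all W, so L
n=13: →10(W), 8(W), 6(W), 5(W) — all W, so L
n=14: →11(L), so W
n=15: →12(L), so W
n=16: →13(L), so W
n=17: →12(L), so W
n=18: →13(L), so W
n=19: →12(L), so W
n=20: →13(L), so W
n=21: →13(L), so W
n=22: →19(W), 17(W), 15(W), 14(W) — all W, so L
n=23: →20(W), 18(W), 16(W), 15(W) — all W, so L
n=24: →21(W), 19(W), 17(W), 16(W) — all W, so L
n=25: →22(L), so W
n=26: →23(L), so W
n=27: →24(L), so W
n=28: →23(L), so W
n=29: →24(L), so W
n=30: →23(L), so W
n=31: →24(L), so W
n=32: →24(L), so W
n=33: →30(W), 28(W), 26(W), 25(W) — all W, so L
n=34: →31(W), 29(W), 27(W), 26(W) — all W, so L
n=35: →32(W), 30(W), 28(W), 27(W) — all W, so L
n=36: →33(L), so W
n=37: →34(L), so W
n=38: →35(L), so W
n=39: →34(L), so W
n=40: →35(L), so W
n=41: →34(L), so W
n=42: →35(L), so W
n=43: →35(L), so W
Reading off the rows marked L gives the requested list; there are 12 such values of n.

0, 1, 2, 11, 12, 13, 22, 23, 24, 33, 34, 35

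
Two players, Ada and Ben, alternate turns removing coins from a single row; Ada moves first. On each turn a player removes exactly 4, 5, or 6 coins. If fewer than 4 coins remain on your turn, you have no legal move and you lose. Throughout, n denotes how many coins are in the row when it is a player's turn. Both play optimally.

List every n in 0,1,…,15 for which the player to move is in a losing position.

Build the W/L table. Terminal = L. A non-terminal position is W if it has a move to some L; otherwise it is L.
n=0: no move → L
n=1: no move → L
n=2: no move → L
n=3: no move → L
n=4: →0(L), so W
n=5: →1(L), so W
n=6: →2(L), so W
n=7: →3(L), so W
n=8: →3(L), so W
n=9: →3(L), so W
n=10: →6(W), 5(W), 4(W) — all W, so L
n=11: →7(W), 6(W), 5(W) — all W, so L
n=12: →8(W), 7(W), 6(W) — all W, so L
n=13: →9(W), 8(W), 7(W) — all W, so L
n=14: →10(L), so W
n=15: →11(L), so W
Reading off the rows marked L gives the requested list; there are 8 such values of n.

0, 1, 2, 3, 10, 11, 12, 13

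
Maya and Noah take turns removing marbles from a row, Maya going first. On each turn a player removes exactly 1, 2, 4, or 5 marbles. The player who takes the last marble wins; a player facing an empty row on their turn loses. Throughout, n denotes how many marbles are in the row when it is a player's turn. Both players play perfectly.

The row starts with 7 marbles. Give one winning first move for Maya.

Remove 1, leaving 6.

Classify positions by backward induction: terminal positions (no move available) are L. From any other position, the mover wins iff some move reaches an L.
n=0: no move → L
n=1: W (go to 0, an L position)
n=2: W (go to 0, an L position)
n=3: L (options 2(W), 1(W) are all W)
n=4: W (go to 3, an L position)
n=5: W (go to 3, an L position)
n=6: L (options 5(W), 4(W), 2(W), 1(W) are all W)
n=7: W (go to 6, an L position)
From 7, the L positions reachable in one move are: 6, 3. Any move reaching one of these is winning.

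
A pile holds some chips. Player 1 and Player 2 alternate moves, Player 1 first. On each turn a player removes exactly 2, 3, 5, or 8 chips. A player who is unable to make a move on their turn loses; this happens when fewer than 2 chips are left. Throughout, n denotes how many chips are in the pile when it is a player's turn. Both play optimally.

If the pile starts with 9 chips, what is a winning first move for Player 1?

Remove 2, leaving 7.

Build the W/L table. Terminal = L. A non-terminal position is W if it has a move to some L; otherwise it is L.
n=0: no move → L
n=1: no move → L
n=2: W (go to 0, an L position)
n=3: W (go to 1, an L position)
n=4: W (go to 1, an L position)
n=5: W (go to 0, an L position)
n=6: W (go to 1, an L position)
n=7: L (options 5(W), 4(W), 2(W) are all W)
n=8: W (go to 0, an L position)
n=9: W (go to 7, an L position)
From 9, the L positions reachable in one move are: 7, 1. Any move reaching one of these is winning.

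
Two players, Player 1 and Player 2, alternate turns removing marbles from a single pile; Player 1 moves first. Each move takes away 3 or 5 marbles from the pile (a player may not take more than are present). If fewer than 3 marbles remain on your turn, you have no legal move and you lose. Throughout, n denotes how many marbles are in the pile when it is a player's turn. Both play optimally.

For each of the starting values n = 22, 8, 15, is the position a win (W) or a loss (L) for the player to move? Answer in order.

22: W, 8: L, 15: W

Label each position W (a win for the player to move) or L (a loss). A position with no legal move is L; any other position is W exactly when some move reaches an L, and L when every move reaches a W.
n=0: no move → L
n=1: no move → L
n=2: no move → L
n=3: →0(L), so W
n=4: →1(L), so W
n=5: →2(L), so W
n=6: →1(L), so W
n=7: →2(L), so W
n=8: →5(W), 3(W) — all W, so L
n=9: →6(W), 4(W) — all W, so L
n=10: →7(W), 5(W) — all W, so L
n=11: →8(L), so W
n=12: →9(L), so W
n=13: →10(L), so W
n=14: →9(L), so W
n=15: →10(L), so W
n=16: →13(W), 11(W) — all W, so L
n=17: →14(W), 12(W) — all W, so L
n=18: →15(W), 13(W) — all W, so L
n=19: →16(L), so W
n=20: →17(L), so W
n=21: →18(L), so W
n=22: →17(L), so W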